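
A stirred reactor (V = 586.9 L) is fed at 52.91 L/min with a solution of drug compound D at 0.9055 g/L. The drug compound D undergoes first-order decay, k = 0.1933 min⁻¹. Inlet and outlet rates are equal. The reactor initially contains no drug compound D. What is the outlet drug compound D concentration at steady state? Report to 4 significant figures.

Species balance: V dC/dt = Q C_in − Q C − k V C.
At steady state: 0 = Q C_in − (Q + kV) C_ss, so C_ss = Q C_in/(Q + kV).
C_ss = 52.91·0.9055/(52.91 + 0.1933·586.9) = 47.9100/166.358 = 0.287994 g/L.

0.2880 g/L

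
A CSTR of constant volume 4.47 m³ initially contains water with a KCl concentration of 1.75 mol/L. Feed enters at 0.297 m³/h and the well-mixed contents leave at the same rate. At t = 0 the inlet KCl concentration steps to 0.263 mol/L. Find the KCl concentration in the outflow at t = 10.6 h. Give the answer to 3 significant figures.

0.998 mol/L

Unsteady species balance (constant V, well mixed): V dC/dt = Q(C_in − C).
So dC/dt = (C_in − C)/τ with τ = V/Q = 4.47/0.297 = 15.051 h.
C approaches C_in exponentially: C(t) = C_in + (C₀ − C_in) e^(−t/τ).
C(10.6) = 0.263 + (1.75 − 0.263)·e^(−10.6/15.051) = 0.263 + (1.4870)·0.49446 = 0.99826 mol/L.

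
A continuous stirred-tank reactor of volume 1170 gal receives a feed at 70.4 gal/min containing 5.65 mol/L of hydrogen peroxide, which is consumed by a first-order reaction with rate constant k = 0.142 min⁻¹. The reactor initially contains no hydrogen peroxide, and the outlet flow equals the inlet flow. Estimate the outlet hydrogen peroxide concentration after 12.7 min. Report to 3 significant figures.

Species balance: V dC/dt = Q C_in − Q C − k V C.
This is linear with rate a = Q/V + k = 0.20217 min⁻¹.
C_ss = Q C_in/(Q + kV) = 1.6816 mol/L; C(t) = C_ss + (C₀ − C_ss) e^(−a t).
C(12.7) = 1.6816 + (-1.6816)·e^(−0.20217·12.7) = 1.6816 + (-1.6816)·0.076722 = 1.5526 mol/L.

1.55 mol/L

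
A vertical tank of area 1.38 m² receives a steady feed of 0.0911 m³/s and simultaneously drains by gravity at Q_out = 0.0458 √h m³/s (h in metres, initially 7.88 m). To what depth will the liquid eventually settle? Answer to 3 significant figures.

3.96 m

Level balance: A dh/dt = 0.0911 − 0.0458 √h. Setting dh/dt = 0:
Q_in = 0.0458 √h_ss ⇒ √h_ss = 0.0911/0.0458 = 1.9891.
h_ss = 1.9891² = 3.9565 m. (Since h₀ = 7.88 m > h_ss, the level will fall toward this value.)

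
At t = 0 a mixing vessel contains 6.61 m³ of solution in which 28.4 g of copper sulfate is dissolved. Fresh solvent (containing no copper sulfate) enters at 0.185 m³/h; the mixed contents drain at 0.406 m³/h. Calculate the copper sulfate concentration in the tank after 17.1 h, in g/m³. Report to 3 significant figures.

2.11 g/m³

Let m(t) be the amount of copper sulfate. Volume: V(t) = V₀ + (Q_in − Q_out) t = 6.61 − 0.22100 t; V(17.1) = 2.8309 m³.
Solute balance: dm/dt = 0 − Q_out C = −Q_out m/V(t).
dm/m = −Q_out dt/(V₀ − 0.22100 t); integrating gives ln(m/m₀) = −(Q_out/(Q_in−Q_out)) ln(V/V₀).
m = m₀ (V₀/V)^(Q_out/(Q_in−Q_out)) = 28.4 × (6.61/2.8309)^(-1.8371) = 5.9807 g.
C = m/V = 5.9807/2.8309 = 2.1127 g/m³.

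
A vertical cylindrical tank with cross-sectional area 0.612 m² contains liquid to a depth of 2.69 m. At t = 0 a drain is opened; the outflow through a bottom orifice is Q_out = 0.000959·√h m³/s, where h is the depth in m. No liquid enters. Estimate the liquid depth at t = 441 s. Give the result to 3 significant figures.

1.68 m

Accumulation of liquid (constant cross-section A): A dh/dt = −0.000959 √h.
This is separable: 2 d(√h)/dt = −0.000959/A, so √h = √h₀ − (0.000959/(2A)) t.
√h = √2.69 − 0.000959·441/(2·0.612) = 1.6401 − 0.34552 = 1.2946.
h = 1.2946² = 1.6760 m.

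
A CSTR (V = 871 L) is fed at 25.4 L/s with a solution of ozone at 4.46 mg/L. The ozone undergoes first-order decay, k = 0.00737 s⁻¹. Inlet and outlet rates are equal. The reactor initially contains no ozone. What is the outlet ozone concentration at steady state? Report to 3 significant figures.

Accumulation = in − out − consumed: V dC/dt = Q C_in − Q C − k V C.
At steady state: 0 = Q C_in − (Q + kV) C_ss, so C_ss = Q C_in/(Q + kV).
C_ss = 25.4·4.46/(25.4 + 0.00737·871) = 113.28/31.819 = 3.5602 mg/L.

3.56 mg/L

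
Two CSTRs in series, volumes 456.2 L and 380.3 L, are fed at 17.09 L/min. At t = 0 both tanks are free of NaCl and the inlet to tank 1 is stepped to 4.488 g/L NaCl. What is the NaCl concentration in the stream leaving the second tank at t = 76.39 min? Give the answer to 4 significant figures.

3.672 g/L

Each tank obeys Vᵢ dCᵢ/dt = Q(Cᵢ₋₁ − Cᵢ), so τᵢ = Vᵢ/Q.
τ₁ = 456.2/17.09 = 26.6940 min; τ₂ = 380.3/17.09 = 22.2528 min.
Solving the cascade with C₁(0)=C₂(0)=0 gives C₂(t) = C_in[1 − (τ₁ e^(−t/τ₁) − τ₂ e^(−t/τ₂))/(τ₁ − τ₂)].
At t = 76.39: e^(−t/τ₁) = 0.0571718, e^(−t/τ₂) = 0.0322954.
C₂ = 4.488·[1 − (26.6940·0.0571718 − 22.2528·0.0322954)/(4.44119)] = 4.488·0.818184 = 3.67201 g/L.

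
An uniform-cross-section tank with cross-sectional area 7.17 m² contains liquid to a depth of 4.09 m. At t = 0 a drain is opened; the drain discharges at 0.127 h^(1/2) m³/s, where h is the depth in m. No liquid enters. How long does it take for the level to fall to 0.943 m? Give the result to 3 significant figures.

Accumulation of liquid (constant cross-section A): A dh/dt = −0.127 √h.
Separate and integrate: 2(√h − √h₀) = −(0.127/A) t.
t = 2A(√h₀ − √h)/0.127 = 2·7.17·(√4.09 − √0.943)/0.127
  = 14.340 × (2.0224 − 0.97108) / 0.127 = 118.71 s.

119 s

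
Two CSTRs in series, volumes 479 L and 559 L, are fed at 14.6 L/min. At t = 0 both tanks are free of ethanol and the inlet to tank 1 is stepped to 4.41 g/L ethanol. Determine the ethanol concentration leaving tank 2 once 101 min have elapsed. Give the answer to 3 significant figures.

3.42 g/L

Time constants: τᵢ = Vᵢ/Q for each well-mixed tank.
τ₁ = 479/14.6 = 32.808 min; τ₂ = 559/14.6 = 38.288 min.
Tank 1: C₁ = C_in(1 − e^(−t/τ₁)). Tank 2 (τ₁ ≠ τ₂): C₂ = C_in[1 − (τ₁ e^(−t/τ₁) − τ₂ e^(−t/τ₂))/(τ₁ − τ₂)].
At t = 101: e^(−t/τ₁) = 0.046028, e^(−t/τ₂) = 0.071510.
C₂ = 4.41·[1 − (32.808·0.046028 − 38.288·0.071510)/(-5.4795)] = 4.41·0.77592 = 3.4218 g/L.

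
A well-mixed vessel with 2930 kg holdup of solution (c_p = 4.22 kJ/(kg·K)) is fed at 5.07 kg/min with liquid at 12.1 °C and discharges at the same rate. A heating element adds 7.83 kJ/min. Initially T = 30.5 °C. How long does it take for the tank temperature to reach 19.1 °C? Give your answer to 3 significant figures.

578 min

Unsteady energy balance on the tank contents: M c_p dT/dt = ṁ c_p (T_in − T) + 7.83.
τ = M/ṁ = 577.91 min; T_ss = T_in + Q̇/(ṁ c_p) = 12.466 °C.
T(t) = T_ss + (T₀ − T_ss) e^(−t/τ). Set T = 19.1:
e^(−t/τ) = (19.1 − 12.466)/(30.5 − 12.466) = 0.36786
t = −577.91 · ln(0.36786) = 577.94 min.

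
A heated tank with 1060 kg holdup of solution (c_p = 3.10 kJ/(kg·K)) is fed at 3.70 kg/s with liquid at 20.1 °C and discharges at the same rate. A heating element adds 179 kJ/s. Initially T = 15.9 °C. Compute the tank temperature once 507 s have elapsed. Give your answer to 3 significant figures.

M c_p dT/dt = ṁ c_p (T_in − T) + Q̇.
Rearrange: dT/dt = (T_ss − T)/τ with τ = M/ṁ = 286.49 s and T_ss = T_in + Q̇/(ṁ c_p) = 35.706 °C.
Solution: T(t) = T_ss + (T₀ − T_ss) e^(−t/τ).
T(507) = 35.706 + (-19.806)·e^(−507/286.49) = 35.706 + (-19.806)·0.17038 = 32.331 °C.

32.3 °C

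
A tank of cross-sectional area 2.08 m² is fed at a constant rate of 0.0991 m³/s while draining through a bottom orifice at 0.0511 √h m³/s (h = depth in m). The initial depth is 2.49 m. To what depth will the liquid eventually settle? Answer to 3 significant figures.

Accumulation of liquid (constant cross-section A): A dh/dt = Q_in − 0.0511 √h. At steady state dh/dt = 0:
Q_in = 0.0511 √h_ss ⇒ √h_ss = 0.0991/0.0511 = 1.9393.
h_ss = 1.9393² = 3.7610 m. (Since h₀ = 2.49 m < h_ss, the level will rise toward this value.)

3.76 m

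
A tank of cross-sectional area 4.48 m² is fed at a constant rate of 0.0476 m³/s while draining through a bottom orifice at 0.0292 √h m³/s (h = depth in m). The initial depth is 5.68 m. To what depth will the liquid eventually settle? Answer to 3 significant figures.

2.66 m

Level balance: A dh/dt = 0.0476 − 0.0292 √h. Setting dh/dt = 0:
Q_in = 0.0292 √h_ss ⇒ √h_ss = 0.0476/0.0292 = 1.6301.
h_ss = 1.6301² = 2.6573 m. (Since h₀ = 5.68 m > h_ss, the level will fall toward this value.)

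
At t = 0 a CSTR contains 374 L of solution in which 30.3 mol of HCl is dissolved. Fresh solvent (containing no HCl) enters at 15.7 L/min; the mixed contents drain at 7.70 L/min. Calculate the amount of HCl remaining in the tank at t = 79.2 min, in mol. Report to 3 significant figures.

11.7 mol

Total volume: dV/dt = Q_in − Q_out = 8.0000 L/min, so V(t) = 374 + 8.0000 t and V(79.2) = 1007.6 L.
Species balance (pure solvent in): dm/dt = −Q_out · m/V(t).
Separate: dm/m = −Q_out dt/V(t) ⇒ ln(m/m₀) = −(Q_out/(Q_in−Q_out)) ln(V/V₀).
m = m₀ (V₀/V)^(Q_out/(Q_in−Q_out)) = 30.3 × (374/1007.6)^(0.96250) = 11.673 mol.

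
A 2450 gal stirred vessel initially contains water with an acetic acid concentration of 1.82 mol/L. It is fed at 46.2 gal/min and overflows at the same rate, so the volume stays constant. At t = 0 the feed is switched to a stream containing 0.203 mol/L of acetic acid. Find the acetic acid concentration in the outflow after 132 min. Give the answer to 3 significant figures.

Unsteady species balance (constant V, well mixed): V dC/dt = Q(C_in − C).
Rewrite as dC/dt + C/τ = C_in/τ, τ = V/Q = 53.030 min.
Solution: C(t) = C_in + (C₀ − C_in) e^(−t/τ).
C(132) = 0.203 + (1.82 − 0.203)·e^(−132/53.030) = 0.203 + (1.6170)·0.082981 = 0.33718 mol/L.

0.337 mol/L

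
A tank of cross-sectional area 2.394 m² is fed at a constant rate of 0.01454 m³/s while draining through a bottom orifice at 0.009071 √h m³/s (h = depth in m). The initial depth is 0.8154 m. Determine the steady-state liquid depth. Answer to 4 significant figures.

Volume balance on the tank: A dh/dt = Q_in − 0.009071 √h. At steady state dh/dt = 0:
Q_in = 0.009071 √h_ss ⇒ √h_ss = 0.01454/0.009071 = 1.60291.
h_ss = 1.60291² = 2.56932 m. (Since h₀ = 0.8154 m < h_ss, the level will rise toward this value.)

2.569 m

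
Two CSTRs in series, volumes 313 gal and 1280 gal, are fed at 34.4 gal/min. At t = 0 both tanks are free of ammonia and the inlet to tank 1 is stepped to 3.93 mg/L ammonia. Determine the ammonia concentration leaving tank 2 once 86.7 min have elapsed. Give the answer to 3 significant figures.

3.42 mg/L

Time constants: τᵢ = Vᵢ/Q for each well-mixed tank.
τ₁ = 313/34.4 = 9.0988 min; τ₂ = 1280/34.4 = 37.209 min.
Solving the cascade with C₁(0)=C₂(0)=0 gives C₂(t) = C_in[1 − (τ₁ e^(−t/τ₁) − τ₂ e^(−t/τ₂))/(τ₁ − τ₂)].
At t = 86.7: e^(−t/τ₁) = 7.2735e-05, e^(−t/τ₂) = 0.097290.
C₂ = 3.93·[1 − (9.0988·7.2735e-05 − 37.209·0.097290)/(-28.110)] = 3.93·0.87124 = 3.4240 mg/L.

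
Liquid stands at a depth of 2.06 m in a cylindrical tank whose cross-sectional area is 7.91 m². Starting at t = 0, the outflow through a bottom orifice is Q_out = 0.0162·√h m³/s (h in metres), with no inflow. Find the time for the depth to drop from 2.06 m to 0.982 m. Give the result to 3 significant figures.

434 s

A dh/dt = −Q_out = −0.0162 √h.
This is separable: 2 d(√h)/dt = −0.0162/A, so √h = √h₀ − (0.0162/(2A)) t.
t = 2A(√h₀ − √h)/0.0162 = 2·7.91·(√2.06 − √0.982)/0.0162
  = 15.820 × (1.4353 − 0.99096) / 0.0162 = 433.89 s.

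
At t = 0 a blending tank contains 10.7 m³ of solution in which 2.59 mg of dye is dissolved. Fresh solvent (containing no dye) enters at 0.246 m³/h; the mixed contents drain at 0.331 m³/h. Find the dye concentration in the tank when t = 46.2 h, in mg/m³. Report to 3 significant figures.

Let m(t) be the amount of dye. Volume: V(t) = V₀ + (Q_in − Q_out) t = 10.7 − 0.085000 t; V(46.2) = 6.7730 m³.
Solute balance: dm/dt = 0 − Q_out C = −Q_out m/V(t).
dm/m = −Q_out dt/(V₀ − 0.085000 t); integrating gives ln(m/m₀) = −(Q_out/(Q_in−Q_out)) ln(V/V₀).
m = m₀ (V₀/V)^(Q_out/(Q_in−Q_out)) = 2.59 × (10.7/6.7730)^(-3.8941) = 0.43643 mg.
C = m/V = 0.43643/6.7730 = 0.064437 mg/m³.

0.0644 mg/m³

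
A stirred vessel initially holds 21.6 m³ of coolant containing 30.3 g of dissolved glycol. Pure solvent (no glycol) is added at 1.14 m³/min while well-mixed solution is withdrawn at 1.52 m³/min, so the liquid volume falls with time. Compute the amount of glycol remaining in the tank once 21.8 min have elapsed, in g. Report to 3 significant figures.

4.38 g

Let m(t) be the amount of glycol. Volume: V(t) = V₀ + (Q_in − Q_out) t = 21.6 − 0.38000 t; V(21.8) = 13.316 m³.
Solute balance: dm/dt = 0 − Q_out C = −Q_out m/V(t).
Separate: dm/m = −Q_out dt/V(t) ⇒ ln(m/m₀) = −(Q_out/(Q_in−Q_out)) ln(V/V₀).
m = m₀ (V₀/V)^(Q_out/(Q_in−Q_out)) = 30.3 × (21.6/13.316)^(-4.0000) = 4.3765 g.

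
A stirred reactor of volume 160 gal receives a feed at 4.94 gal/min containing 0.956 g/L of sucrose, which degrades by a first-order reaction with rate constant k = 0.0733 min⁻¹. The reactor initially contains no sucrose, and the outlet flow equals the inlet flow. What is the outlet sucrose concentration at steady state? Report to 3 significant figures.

Accumulation = in − out − consumed: V dC/dt = Q C_in − Q C − k V C.
At steady state: 0 = Q C_in − (Q + kV) C_ss, so C_ss = Q C_in/(Q + kV).
C_ss = 4.94·0.956/(4.94 + 0.0733·160) = 4.7226/16.668 = 0.28334 g/L.

0.283 g/L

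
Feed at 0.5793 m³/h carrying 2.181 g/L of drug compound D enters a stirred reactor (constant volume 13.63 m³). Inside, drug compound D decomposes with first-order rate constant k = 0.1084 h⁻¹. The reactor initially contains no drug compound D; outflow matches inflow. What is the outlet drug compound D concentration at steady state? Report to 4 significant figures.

V dC/dt = Q(C_in − C) − k V C.
At steady state: 0 = Q C_in − (Q + kV) C_ss, so C_ss = Q C_in/(Q + kV).
C_ss = 0.5793·2.181/(0.5793 + 0.1084·13.63) = 1.26345/2.05679 = 0.614283 g/L.

0.6143 g/L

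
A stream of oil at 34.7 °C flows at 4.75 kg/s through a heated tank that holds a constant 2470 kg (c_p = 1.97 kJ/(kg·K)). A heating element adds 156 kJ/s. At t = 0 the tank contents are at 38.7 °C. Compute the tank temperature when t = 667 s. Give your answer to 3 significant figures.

47.9 °C

Unsteady energy balance on the tank contents: M c_p dT/dt = ṁ c_p (T_in − T) + 156.
τ = M/ṁ = 520.00 s; T_ss = T_in + Q̇/(ṁ c_p) = 34.7 + 156/(4.75·1.97) = 51.371 °C.
Solution: T(t) = T_ss + (T₀ − T_ss) e^(−t/τ).
T(667) = 51.371 + (-12.671)·e^(−667/520.00) = 51.371 + (-12.671)·0.27729 = 47.858 °C.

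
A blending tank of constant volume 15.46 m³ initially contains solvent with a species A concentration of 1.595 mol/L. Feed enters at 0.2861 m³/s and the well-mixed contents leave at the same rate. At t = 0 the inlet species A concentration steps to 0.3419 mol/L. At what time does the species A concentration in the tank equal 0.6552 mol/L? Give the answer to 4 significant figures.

74.91 s

Mass balance on the solute (V constant): V dC/dt = Q(C_in − C), so τ = V/Q = 54.0370 s.
C(t) = C_in + (C₀ − C_in) e^(−t/τ). Set C = 0.6552 and solve for t:
e^(−t/τ) = (C − C_in)/(C₀ − C_in) = (0.6552 − 0.3419)/(1.595 − 0.3419) = 0.250020
t = −τ ln(…) = 54.0370 × 1.38621 = 74.9069 s.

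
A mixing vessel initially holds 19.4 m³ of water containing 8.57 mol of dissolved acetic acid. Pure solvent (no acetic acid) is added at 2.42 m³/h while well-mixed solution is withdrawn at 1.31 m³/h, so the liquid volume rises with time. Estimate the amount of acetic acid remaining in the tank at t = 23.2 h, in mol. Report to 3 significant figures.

Total volume: dV/dt = Q_in − Q_out = 1.1100 m³/h, so V(t) = 19.4 + 1.1100 t and V(23.2) = 45.152 m³.
Species balance (pure solvent in): dm/dt = −Q_out · m/V(t).
dm/m = −Q_out dt/(V₀ + 1.1100 t); integrating gives ln(m/m₀) = −(Q_out/(Q_in−Q_out)) ln(V/V₀).
m = m₀ (V₀/V)^(Q_out/(Q_in−Q_out)) = 8.57 × (19.4/45.152)^(1.1802) = 3.1623 mol.

3.16 mol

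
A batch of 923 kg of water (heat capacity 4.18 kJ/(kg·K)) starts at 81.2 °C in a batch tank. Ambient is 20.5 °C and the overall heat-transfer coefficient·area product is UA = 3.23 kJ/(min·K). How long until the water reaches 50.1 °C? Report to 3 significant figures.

858 min

Lumped-capacitance energy balance: M c_p dT/dt = UA(T_amb − T).
τ = M c_p/UA = 1194.5 min; T_ss = T_amb = 20.500 °C.
T(t) = T_ss + (T₀ − T_ss)e^(−t/τ); set T = 50.1:
t = −τ ln[(T − T_ss)/(T₀ − T_ss)] = −1194.5 · ln(0.48764) = 857.83 min.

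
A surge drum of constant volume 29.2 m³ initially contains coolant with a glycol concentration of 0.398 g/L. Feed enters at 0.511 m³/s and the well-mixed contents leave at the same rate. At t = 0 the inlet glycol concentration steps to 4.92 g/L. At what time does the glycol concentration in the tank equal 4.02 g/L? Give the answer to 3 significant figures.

92.2 s

Species balance: V dC/dt = Q(C_in − C) ⇒ τ = V/Q = 57.143 s.
C(t) = C_in + (C₀ − C_in) e^(−t/τ). Set C = 4.02 and solve for t:
e^(−t/τ) = (C − C_in)/(C₀ − C_in) = (4.02 − 4.92)/(0.398 − 4.92) = 0.19903
t = −τ ln(…) = 57.143 × 1.6143 = 92.247 s.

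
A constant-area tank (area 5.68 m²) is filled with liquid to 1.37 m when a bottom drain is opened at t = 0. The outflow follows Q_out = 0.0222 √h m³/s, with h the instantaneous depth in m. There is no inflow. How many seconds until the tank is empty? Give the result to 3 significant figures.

Volume balance on the tank: A dh/dt = −0.0222 √h.
∫ h^(−1/2) dh = −(0.0222/A) ∫ dt, giving 2√h = 2√h₀ − (0.0222/A) t.
Tank is empty when √h = 0: t_empty = 2A√h₀/0.0222.
t_empty = 2·5.68·√1.37/0.0222 = 11.360·1.1705/0.0222 = 598.94 s.

599 s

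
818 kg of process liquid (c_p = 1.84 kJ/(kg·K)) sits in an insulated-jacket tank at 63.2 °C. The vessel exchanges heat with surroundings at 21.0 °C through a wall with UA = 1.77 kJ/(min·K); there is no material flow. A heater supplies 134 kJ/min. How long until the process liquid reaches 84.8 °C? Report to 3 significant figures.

880 min

First-law balance (no shaft work): M c_p dT/dt = −UA(T − T_amb) + Q̇.
τ = M c_p/UA = 850.35 min; T_ss = T_amb + Q̇/UA = 21.0 + 134/1.77 = 96.706 °C.
T(t) = T_ss + (T₀ − T_ss)e^(−t/τ); set T = 84.8:
t = −τ ln[(T − T_ss)/(T₀ − T_ss)] = −850.35 · ln(0.35534) = 879.83 min.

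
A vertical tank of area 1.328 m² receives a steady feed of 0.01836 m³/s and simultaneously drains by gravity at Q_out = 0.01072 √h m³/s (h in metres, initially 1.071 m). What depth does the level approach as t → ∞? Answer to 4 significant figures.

2.933 m

Volume balance on the tank: A dh/dt = Q_in − 0.01072 √h. At steady state dh/dt = 0:
Q_in = 0.01072 √h_ss ⇒ √h_ss = 0.01836/0.01072 = 1.71269.
h_ss = 1.71269² = 2.93330 m. (Since h₀ = 1.071 m < h_ss, the level will rise toward this value.)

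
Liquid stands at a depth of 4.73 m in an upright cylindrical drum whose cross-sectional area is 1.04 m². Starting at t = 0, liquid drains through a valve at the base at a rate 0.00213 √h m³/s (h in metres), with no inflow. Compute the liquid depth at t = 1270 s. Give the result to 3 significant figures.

Volume balance on the tank: A dh/dt = −0.00213 √h.
This is separable: 2 d(√h)/dt = −0.00213/A, so √h = √h₀ − (0.00213/(2A)) t.
√h = √4.73 − 0.00213·1270/(2·1.04) = 2.1749 − 1.3005 = 0.87433.
h = 0.87433² = 0.76445 m.

0.764 m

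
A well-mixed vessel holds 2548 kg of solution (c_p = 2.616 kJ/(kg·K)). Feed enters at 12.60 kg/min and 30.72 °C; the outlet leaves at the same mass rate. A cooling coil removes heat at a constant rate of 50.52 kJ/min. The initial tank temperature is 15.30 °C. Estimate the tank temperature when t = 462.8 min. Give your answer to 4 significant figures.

M c_p dT/dt = ṁ c_p (T_in − T) − Q̇.
τ = M/ṁ = 202.222 min; T_ss = T_in − Q̇/(ṁ c_p) = 30.72 − 50.52/(12.60·2.616) = 29.1873 °C.
Solution: T(t) = T_ss + (T₀ − T_ss) e^(−t/τ).
T(462.8) = 29.1873 + (-13.8873)·e^(−462.8/202.222) = 29.1873 + (-13.8873)·0.101411 = 27.7790 °C.

27.78 °C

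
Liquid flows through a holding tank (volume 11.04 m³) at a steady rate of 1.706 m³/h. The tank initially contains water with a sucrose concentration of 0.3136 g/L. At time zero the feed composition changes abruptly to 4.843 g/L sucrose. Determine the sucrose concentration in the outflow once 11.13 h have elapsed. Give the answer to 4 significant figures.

4.032 g/L

Unsteady species balance (constant V, well mixed): V dC/dt = Q(C_in − C).
Time constant τ = V/Q = 11.04/1.706 = 6.47128 h.
Integrating: C(t) = C_in + (C₀ − C_in) e^(−t/τ).
C(11.13) = 4.843 + (0.3136 − 4.843)·e^(−11.13/6.47128) = 4.843 + (-4.52940)·0.179083 = 4.03186 g/L.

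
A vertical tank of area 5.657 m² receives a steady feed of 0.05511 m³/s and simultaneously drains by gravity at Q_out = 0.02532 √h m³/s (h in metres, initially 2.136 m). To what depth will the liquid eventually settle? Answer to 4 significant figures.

A dh/dt = Q_in − 0.02532 √h. Steady state requires inflow = outflow:
Q_in = 0.02532 √h_ss ⇒ √h_ss = 0.05511/0.02532 = 2.17654.
h_ss = 2.17654² = 4.73733 m. (Since h₀ = 2.136 m < h_ss, the level will rise toward this value.)

4.737 m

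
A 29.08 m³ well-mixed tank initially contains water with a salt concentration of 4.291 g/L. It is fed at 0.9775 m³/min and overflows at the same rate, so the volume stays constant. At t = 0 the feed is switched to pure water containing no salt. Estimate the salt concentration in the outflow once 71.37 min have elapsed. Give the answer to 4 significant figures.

Species balance on the tank: V dC/dt = Q(C_in − C).
Time constant τ = V/Q = 29.08/0.9775 = 29.7494 min.
Integrating: C(t) = C_in + (C₀ − C_in) e^(−t/τ).
C(71.37) = 0 + (4.291 − 0)·e^(−71.37/29.7494) = 0 + (4.29100)·0.0908048 = 0.389643 g/L.

0.3896 g/L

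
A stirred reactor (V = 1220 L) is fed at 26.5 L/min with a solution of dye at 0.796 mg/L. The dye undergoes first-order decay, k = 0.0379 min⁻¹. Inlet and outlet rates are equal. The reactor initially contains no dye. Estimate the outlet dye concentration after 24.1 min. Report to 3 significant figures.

0.221 mg/L

Species balance: V dC/dt = Q C_in − Q C − k V C.
dC/dt = (Q/V) C_in − (Q/V + k) C; effective rate a = Q/V + k = 0.021721 + 0.0379 = 0.059621 min⁻¹.
C_ss = Q C_in/(Q + kV) = 0.29000 mg/L; C(t) = C_ss + (C₀ − C_ss) e^(−a t).
C(24.1) = 0.29000 + (-0.29000)·e^(−0.059621·24.1) = 0.29000 + (-0.29000)·0.23767 = 0.22108 mg/L.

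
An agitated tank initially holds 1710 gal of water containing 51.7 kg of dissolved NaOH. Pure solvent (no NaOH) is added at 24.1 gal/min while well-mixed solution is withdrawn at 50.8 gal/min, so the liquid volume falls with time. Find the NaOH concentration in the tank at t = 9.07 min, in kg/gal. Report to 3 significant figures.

0.0263 kg/gal

Let m(t) be the amount of NaOH. Volume: V(t) = V₀ + (Q_in − Q_out) t = 1710 − 26.700 t; V(9.07) = 1467.8 gal.
Species balance (pure solvent in): dm/dt = −Q_out · m/V(t).
Separate: dm/m = −Q_out dt/V(t) ⇒ ln(m/m₀) = −(Q_out/(Q_in−Q_out)) ln(V/V₀).
m = m₀ (V₀/V)^(Q_out/(Q_in−Q_out)) = 51.7 × (1710/1467.8)^(-1.9026) = 38.664 kg.
C = m/V = 38.664/1467.8 = 0.026341 kg/gal.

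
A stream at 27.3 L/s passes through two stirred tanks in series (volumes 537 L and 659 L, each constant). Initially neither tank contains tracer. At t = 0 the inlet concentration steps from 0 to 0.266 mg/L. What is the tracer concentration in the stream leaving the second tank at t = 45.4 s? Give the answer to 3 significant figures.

0.163 mg/L

Species balance on tank i: dCᵢ/dt = (Cᵢ₋₁ − Cᵢ)/τᵢ with τᵢ = Vᵢ/Q.
τ₁ = 537/27.3 = 19.670 s; τ₂ = 659/27.3 = 24.139 s.
Tank 1: C₁ = C_in(1 − e^(−t/τ₁)). Tank 2 (τ₁ ≠ τ₂): C₂ = C_in[1 − (τ₁ e^(−t/τ₁) − τ₂ e^(−t/τ₂))/(τ₁ − τ₂)].
At t = 45.4: e^(−t/τ₁) = 0.099456, e^(−t/τ₂) = 0.15247.
C₂ = 0.266·[1 − (19.670·0.099456 − 24.139·0.15247)/(-4.4689)] = 0.266·0.61416 = 0.16337 mg/L.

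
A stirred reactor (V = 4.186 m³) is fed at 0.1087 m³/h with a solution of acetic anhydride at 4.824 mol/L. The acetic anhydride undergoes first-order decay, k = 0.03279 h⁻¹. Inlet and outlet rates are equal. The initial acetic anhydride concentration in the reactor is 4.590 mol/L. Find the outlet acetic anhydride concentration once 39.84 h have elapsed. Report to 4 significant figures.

2.369 mol/L

V dC/dt = Q(C_in − C) − k V C.
dC/dt = (Q/V) C_in − (Q/V + k) C; effective rate a = Q/V + k = 0.0259675 + 0.03279 = 0.0587575 h⁻¹.
C_ss = Q C_in/(Q + kV) = 2.13194 mol/L; C(t) = C_ss + (C₀ − C_ss) e^(−a t).
C(39.84) = 2.13194 + (2.45806)·e^(−0.0587575·39.84) = 2.13194 + (2.45806)·0.0962411 = 2.36850 mol/L.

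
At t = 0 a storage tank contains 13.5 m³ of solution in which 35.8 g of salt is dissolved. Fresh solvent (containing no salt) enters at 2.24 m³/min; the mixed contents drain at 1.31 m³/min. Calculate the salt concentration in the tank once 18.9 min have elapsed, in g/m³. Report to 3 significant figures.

0.356 g/m³

Let m(t) be the amount of salt. Volume: V(t) = V₀ + (Q_in − Q_out) t = 13.5 + 0.93000 t; V(18.9) = 31.077 m³.
Solute balance: dm/dt = 0 − Q_out C = −Q_out m/V(t).
Separate: dm/m = −Q_out dt/V(t) ⇒ ln(m/m₀) = −(Q_out/(Q_in−Q_out)) ln(V/V₀).
m = m₀ (V₀/V)^(Q_out/(Q_in−Q_out)) = 35.8 × (13.5/31.077)^(1.4086) = 11.062 g.
C = m/V = 11.062/31.077 = 0.35594 g/m³.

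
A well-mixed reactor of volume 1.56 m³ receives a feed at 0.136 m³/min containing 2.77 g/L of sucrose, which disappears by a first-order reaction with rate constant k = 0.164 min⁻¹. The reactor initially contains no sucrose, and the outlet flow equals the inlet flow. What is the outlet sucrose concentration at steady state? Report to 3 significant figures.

Accumulation = in − out − consumed: V dC/dt = Q C_in − Q C − k V C.
Steady state (dC/dt = 0): C_ss = Q C_in/(Q + kV) = C_in/(1 + kV/Q).
C_ss = 0.136·2.77/(0.136 + 0.164·1.56) = 0.37672/0.39184 = 0.96141 g/L.

0.961 g/L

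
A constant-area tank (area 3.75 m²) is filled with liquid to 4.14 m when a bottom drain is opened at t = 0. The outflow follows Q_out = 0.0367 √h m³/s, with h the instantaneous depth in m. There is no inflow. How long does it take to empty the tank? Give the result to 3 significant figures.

416 s

With no inflow, A dh/dt = −0.0367 √h.
This is separable: 2 d(√h)/dt = −0.0367/A, so √h = √h₀ − (0.0367/(2A)) t.
Tank is empty when √h = 0: t_empty = 2A√h₀/0.0367.
t_empty = 2·3.75·√4.14/0.0367 = 7.5000·2.0347/0.0367 = 415.81 s.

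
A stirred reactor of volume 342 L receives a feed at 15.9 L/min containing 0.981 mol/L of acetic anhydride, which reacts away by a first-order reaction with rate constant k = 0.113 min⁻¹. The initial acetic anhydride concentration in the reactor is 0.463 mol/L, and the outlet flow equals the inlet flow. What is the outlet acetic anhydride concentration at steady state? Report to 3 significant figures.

0.286 mol/L

Species balance: V dC/dt = Q C_in − Q C − k V C.
At steady state: 0 = Q C_in − (Q + kV) C_ss, so C_ss = Q C_in/(Q + kV).
C_ss = 15.9·0.981/(15.9 + 0.113·342) = 15.598/54.546 = 0.28596 mol/L.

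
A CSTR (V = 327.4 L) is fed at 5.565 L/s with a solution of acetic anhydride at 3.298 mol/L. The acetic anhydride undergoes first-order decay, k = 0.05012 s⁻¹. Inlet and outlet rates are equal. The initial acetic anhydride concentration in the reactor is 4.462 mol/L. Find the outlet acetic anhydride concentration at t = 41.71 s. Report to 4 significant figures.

1.056 mol/L

Accumulation = in − out − consumed: V dC/dt = Q C_in − Q C − k V C.
This is linear with rate a = Q/V + k = 0.0671176 s⁻¹.
C_ss = Q C_in/(Q + kV) = 0.835220 mol/L; C(t) = C_ss + (C₀ − C_ss) e^(−a t).
C(41.71) = 0.835220 + (3.62678)·e^(−0.0671176·41.71) = 0.835220 + (3.62678)·0.0608421 = 1.05588 mol/L.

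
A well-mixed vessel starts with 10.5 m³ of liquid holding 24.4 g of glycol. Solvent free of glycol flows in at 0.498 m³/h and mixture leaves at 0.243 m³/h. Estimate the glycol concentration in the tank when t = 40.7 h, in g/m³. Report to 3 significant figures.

0.607 g/m³

Total volume: dV/dt = Q_in − Q_out = 0.25500 m³/h, so V(t) = 10.5 + 0.25500 t and V(40.7) = 20.879 m³.
No glycol enters, so dm/dt = −Q_out · (m/V).
dm/m = −Q_out dt/(V₀ + 0.25500 t); integrating gives ln(m/m₀) = −(Q_out/(Q_in−Q_out)) ln(V/V₀).
m = m₀ (V₀/V)^(Q_out/(Q_in−Q_out)) = 24.4 × (10.5/20.879)^(0.95294) = 12.674 g.
C = m/V = 12.674/20.879 = 0.60706 g/m³.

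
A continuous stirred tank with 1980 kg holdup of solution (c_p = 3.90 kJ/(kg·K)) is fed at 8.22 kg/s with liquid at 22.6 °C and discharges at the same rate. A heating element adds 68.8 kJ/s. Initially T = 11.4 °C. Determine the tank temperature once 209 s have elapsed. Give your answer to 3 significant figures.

First-law balance (no shaft work): M c_p dT/dt = ṁ c_p (T_in − T) + 68.8.
Rearrange: dT/dt = (T_ss − T)/τ with τ = M/ṁ = 240.88 s and T_ss = T_in + Q̇/(ṁ c_p) = 24.746 °C.
Integrating: T(t) = T_ss + (T₀ − T_ss) e^(−t/τ).
T(209) = 24.746 + (-13.346)·e^(−209/240.88) = 24.746 + (-13.346)·0.41993 = 19.142 °C.

19.1 °C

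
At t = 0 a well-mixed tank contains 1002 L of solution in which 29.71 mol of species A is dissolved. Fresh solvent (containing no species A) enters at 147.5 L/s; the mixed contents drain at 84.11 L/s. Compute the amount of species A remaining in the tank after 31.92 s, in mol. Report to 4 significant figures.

6.857 mol

Total volume: dV/dt = Q_in − Q_out = 63.3900 L/s, so V(t) = 1002 + 63.3900 t and V(31.92) = 3025.41 L.
Solute balance: dm/dt = 0 − Q_out C = −Q_out m/V(t).
dm/m = −Q_out dt/(V₀ + 63.3900 t); integrating gives ln(m/m₀) = −(Q_out/(Q_in−Q_out)) ln(V/V₀).
m = m₀ (V₀/V)^(Q_out/(Q_in−Q_out)) = 29.71 × (1002/3025.41)^(1.32687) = 6.85675 mol.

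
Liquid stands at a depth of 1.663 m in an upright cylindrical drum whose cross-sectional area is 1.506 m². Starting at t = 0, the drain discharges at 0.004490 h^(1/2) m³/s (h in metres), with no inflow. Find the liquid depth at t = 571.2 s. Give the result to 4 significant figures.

With no inflow, A dh/dt = −0.004490 √h.
This is separable: 2 d(√h)/dt = −0.004490/A, so √h = √h₀ − (0.004490/(2A)) t.
√h = √1.663 − 0.004490·571.2/(2·1.506) = 1.28957 − 0.851490 = 0.438084.
h = 0.438084² = 0.191917 m.

0.1919 m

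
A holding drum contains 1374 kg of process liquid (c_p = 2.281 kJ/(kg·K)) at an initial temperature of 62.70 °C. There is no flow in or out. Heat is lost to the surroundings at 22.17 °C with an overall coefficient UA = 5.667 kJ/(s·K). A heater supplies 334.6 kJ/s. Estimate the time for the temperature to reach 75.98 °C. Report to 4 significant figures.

698.7 s

First-law balance (no shaft work): M c_p dT/dt = −UA(T − T_amb) + Q̇.
τ = M c_p/UA = 553.043 s; T_ss = T_amb + Q̇/UA = 22.17 + 334.6/5.667 = 81.2136 °C.
T(t) = T_ss + (T₀ − T_ss)e^(−t/τ); set T = 75.98:
t = −τ ln[(T − T_ss)/(T₀ − T_ss)] = −553.043 · ln(0.282689) = 698.719 s.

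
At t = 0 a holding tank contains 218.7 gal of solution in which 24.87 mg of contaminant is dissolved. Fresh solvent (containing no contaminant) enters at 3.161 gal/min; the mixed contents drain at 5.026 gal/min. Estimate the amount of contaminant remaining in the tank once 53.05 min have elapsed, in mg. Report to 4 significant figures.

Let m(t) be the amount of contaminant. Volume: V(t) = V₀ + (Q_in − Q_out) t = 218.7 − 1.86500 t; V(53.05) = 119.762 gal.
Species balance (pure solvent in): dm/dt = −Q_out · m/V(t).
dm/m = −Q_out dt/(V₀ − 1.86500 t); integrating gives ln(m/m₀) = −(Q_out/(Q_in−Q_out)) ln(V/V₀).
m = m₀ (V₀/V)^(Q_out/(Q_in−Q_out)) = 24.87 × (218.7/119.762)^(-2.69491) = 4.90767 mg.

4.908 mg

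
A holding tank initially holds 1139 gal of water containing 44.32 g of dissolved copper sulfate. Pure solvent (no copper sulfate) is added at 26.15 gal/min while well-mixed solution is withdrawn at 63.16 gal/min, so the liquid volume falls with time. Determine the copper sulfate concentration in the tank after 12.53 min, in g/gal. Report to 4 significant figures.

Total volume: dV/dt = Q_in − Q_out = -37.0100 gal/min, so V(t) = 1139 − 37.0100 t and V(12.53) = 675.265 gal.
Species balance (pure solvent in): dm/dt = −Q_out · m/V(t).
Separate: dm/m = −Q_out dt/V(t) ⇒ ln(m/m₀) = −(Q_out/(Q_in−Q_out)) ln(V/V₀).
m = m₀ (V₀/V)^(Q_out/(Q_in−Q_out)) = 44.32 × (1139/675.265)^(-1.70657) = 18.1604 g.
C = m/V = 18.1604/675.265 = 0.0268937 g/gal.

0.02689 g/gal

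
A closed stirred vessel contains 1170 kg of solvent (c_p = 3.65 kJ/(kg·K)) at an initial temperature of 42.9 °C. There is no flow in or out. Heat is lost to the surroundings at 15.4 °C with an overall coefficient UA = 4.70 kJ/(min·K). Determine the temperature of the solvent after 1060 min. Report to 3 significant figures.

24.0 °C

Lumped-capacitance energy balance: M c_p dT/dt = UA(T_amb − T).
dT/dt = (T_ss − T)/τ with T_ss = T_amb = 15.400 °C, τ = M c_p/UA = 1170·3.65/4.70 = 908.62 min.
Integrating: T(t) = T_ss + (T₀ − T_ss) e^(−t/τ).
T(1060) = 15.400 + (27.500)·0.31142 = 23.964 °C.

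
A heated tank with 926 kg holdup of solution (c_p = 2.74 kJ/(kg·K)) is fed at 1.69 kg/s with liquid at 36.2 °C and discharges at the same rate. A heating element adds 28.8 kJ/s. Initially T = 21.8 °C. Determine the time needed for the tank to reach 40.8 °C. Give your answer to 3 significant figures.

1390 s

Energy balance: M c_p dT/dt = ṁ c_p (T_in − T) + 28.8.
τ = M/ṁ = 547.93 s; T_ss = T_in + Q̇/(ṁ c_p) = 42.419 °C.
T(t) = T_ss + (T₀ − T_ss) e^(−t/τ). Set T = 40.8:
e^(−t/τ) = (40.8 − 42.419)/(21.8 − 42.419) = 0.078542
t = −547.93 · ln(0.078542) = 1394.0 s.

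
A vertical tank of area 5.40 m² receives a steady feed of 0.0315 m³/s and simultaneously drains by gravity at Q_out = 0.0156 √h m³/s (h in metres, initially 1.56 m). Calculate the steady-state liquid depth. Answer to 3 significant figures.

Mass balance (ρ constant): A dh/dt = Q_in − 0.0156 √h. At steady state dh/dt = 0:
Q_in = 0.0156 √h_ss ⇒ √h_ss = 0.0315/0.0156 = 2.0192.
h_ss = 2.0192² = 4.0773 m. (Since h₀ = 1.56 m < h_ss, the level will rise toward this value.)

4.08 m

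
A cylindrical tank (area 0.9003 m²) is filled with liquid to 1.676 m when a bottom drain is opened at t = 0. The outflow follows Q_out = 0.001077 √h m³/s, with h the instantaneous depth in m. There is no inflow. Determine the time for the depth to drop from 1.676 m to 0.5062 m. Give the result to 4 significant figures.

Volume balance on the tank: A dh/dt = −0.001077 √h.
∫ h^(−1/2) dh = −(0.001077/A) ∫ dt, giving 2√h = 2√h₀ − (0.001077/A) t.
t = 2A(√h₀ − √h)/0.001077 = 2·0.9003·(√1.676 − √0.5062)/0.001077
  = 1.80060 × (1.29460 − 0.711477) / 0.001077 = 974.910 s.

974.9 s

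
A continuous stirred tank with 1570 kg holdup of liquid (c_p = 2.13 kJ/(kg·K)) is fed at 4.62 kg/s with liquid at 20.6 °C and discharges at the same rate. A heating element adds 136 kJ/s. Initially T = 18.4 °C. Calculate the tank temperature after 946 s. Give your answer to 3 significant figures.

33.4 °C

M c_p dT/dt = ṁ c_p (T_in − T) + Q̇.
τ = M/ṁ = 339.83 s; T_ss = T_in + Q̇/(ṁ c_p) = 20.6 + 136/(4.62·2.13) = 34.420 °C.
T approaches T_ss exponentially: T(t) = T_ss + (T₀ − T_ss) e^(−t/τ).
T(946) = 34.420 + (-16.020)·e^(−946/339.83) = 34.420 + (-16.020)·0.061805 = 33.430 °C.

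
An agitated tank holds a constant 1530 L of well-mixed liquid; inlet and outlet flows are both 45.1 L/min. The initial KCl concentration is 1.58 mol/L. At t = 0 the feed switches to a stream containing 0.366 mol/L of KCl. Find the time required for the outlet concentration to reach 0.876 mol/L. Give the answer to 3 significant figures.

29.4 min

Species balance: V dC/dt = Q(C_in − C) ⇒ τ = V/Q = 33.925 min.
C(t) = C_in + (C₀ − C_in) e^(−t/τ). Set C = 0.876 and solve for t:
e^(−t/τ) = (C − C_in)/(C₀ − C_in) = (0.876 − 0.366)/(1.58 − 0.366) = 0.42010
t = −τ ln(…) = 33.925 × 0.86727 = 29.422 min.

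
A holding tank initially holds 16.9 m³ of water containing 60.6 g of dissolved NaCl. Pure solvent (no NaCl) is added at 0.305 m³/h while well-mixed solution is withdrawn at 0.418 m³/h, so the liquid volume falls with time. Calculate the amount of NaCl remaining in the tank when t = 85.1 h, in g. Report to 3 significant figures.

2.69 g

Total volume: dV/dt = Q_in − Q_out = -0.11300 m³/h, so V(t) = 16.9 − 0.11300 t and V(85.1) = 7.2837 m³.
No NaCl enters, so dm/dt = −Q_out · (m/V).
dm/m = −Q_out dt/(V₀ − 0.11300 t); integrating gives ln(m/m₀) = −(Q_out/(Q_in−Q_out)) ln(V/V₀).
m = m₀ (V₀/V)^(Q_out/(Q_in−Q_out)) = 60.6 × (16.9/7.2837)^(-3.6991) = 2.6935 g.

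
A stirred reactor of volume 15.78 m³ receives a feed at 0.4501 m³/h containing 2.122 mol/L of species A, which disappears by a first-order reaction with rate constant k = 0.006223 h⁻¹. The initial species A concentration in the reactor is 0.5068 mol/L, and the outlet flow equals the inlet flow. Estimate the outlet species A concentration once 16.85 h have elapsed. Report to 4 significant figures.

Species balance: V dC/dt = Q C_in − Q C − k V C.
This is linear with rate a = Q/V + k = 0.0347464 h⁻¹.
C_ss = Q C_in/(Q + kV) = 1.74196 mol/L; C(t) = C_ss + (C₀ − C_ss) e^(−a t).
C(16.85) = 1.74196 + (-1.23516)·e^(−0.0347464·16.85) = 1.74196 + (-1.23516)·0.556840 = 1.05417 mol/L.

1.054 mol/L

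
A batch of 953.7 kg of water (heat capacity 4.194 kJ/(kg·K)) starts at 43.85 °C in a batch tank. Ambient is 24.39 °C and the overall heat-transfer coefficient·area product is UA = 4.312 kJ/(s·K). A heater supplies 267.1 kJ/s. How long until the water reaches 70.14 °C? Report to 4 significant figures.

M c_p dT/dt = −UA(T − T_amb) + Q̇.
τ = M c_p/UA = 927.602 s; T_ss = T_amb + Q̇/UA = 24.39 + 267.1/4.312 = 86.3334 °C.
T(t) = T_ss + (T₀ − T_ss)e^(−t/τ); set T = 70.14:
t = −τ ln[(T − T_ss)/(T₀ − T_ss)] = −927.602 · ln(0.381170) = 894.680 s.

894.7 s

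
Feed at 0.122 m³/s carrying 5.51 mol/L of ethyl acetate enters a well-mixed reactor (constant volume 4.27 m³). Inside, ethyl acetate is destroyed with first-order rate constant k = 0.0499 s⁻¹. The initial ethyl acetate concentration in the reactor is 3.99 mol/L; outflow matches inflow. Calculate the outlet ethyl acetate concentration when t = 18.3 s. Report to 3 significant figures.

2.48 mol/L

V dC/dt = Q(C_in − C) − k V C.
dC/dt = (Q/V) C_in − (Q/V + k) C; effective rate a = Q/V + k = 0.028571 + 0.0499 = 0.078471 s⁻¹.
C_ss = Q C_in/(Q + kV) = 2.0062 mol/L; C(t) = C_ss + (C₀ − C_ss) e^(−a t).
C(18.3) = 2.0062 + (1.9838)·e^(−0.078471·18.3) = 2.0062 + (1.9838)·0.23787 = 2.4781 mol/L.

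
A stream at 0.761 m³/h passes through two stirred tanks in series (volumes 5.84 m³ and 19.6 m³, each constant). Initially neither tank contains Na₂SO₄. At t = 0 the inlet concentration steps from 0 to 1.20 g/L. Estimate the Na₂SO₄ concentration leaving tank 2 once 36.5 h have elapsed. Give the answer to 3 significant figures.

Species balance on tank i: dCᵢ/dt = (Cᵢ₋₁ − Cᵢ)/τᵢ with τᵢ = Vᵢ/Q.
τ₁ = 5.84/0.761 = 7.6741 h; τ₂ = 19.6/0.761 = 25.756 h.
Tank 1: C₁ = C_in(1 − e^(−t/τ₁)). Tank 2 (τ₁ ≠ τ₂): C₂ = C_in[1 − (τ₁ e^(−t/τ₁) − τ₂ e^(−t/τ₂))/(τ₁ − τ₂)].
At t = 36.5: e^(−t/τ₁) = 0.0085978, e^(−t/τ₂) = 0.24240.
C₂ = 1.20·[1 − (7.6741·0.0085978 − 25.756·0.24240)/(-18.081)] = 1.20·0.65837 = 0.79004 g/L.

0.790 g/L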